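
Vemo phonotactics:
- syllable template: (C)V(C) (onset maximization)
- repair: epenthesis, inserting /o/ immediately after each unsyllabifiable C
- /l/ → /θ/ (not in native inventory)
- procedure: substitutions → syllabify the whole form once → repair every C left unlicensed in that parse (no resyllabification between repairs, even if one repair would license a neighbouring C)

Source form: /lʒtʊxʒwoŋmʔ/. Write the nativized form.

θoʒotʊxʒowoŋmoʔo

Substitution: /l/ → /θ/, giving /θʒtʊxʒwoŋmʔ/.
Under (C)V(C), the unsyllabifiable consonants are /θ/, /ʒ/, /ʒ/, /m/, /ʔ/ (at most one coda consonant is licensed; onsets are limited to one consonant).
Each unlicensed consonant becomes the onset of a new syllable: /θ/ → /θo/, /ʒ/ → /ʒo/, /ʒ/ → /ʒo/, /m/ → /mo/, /ʔ/ → /ʔo/.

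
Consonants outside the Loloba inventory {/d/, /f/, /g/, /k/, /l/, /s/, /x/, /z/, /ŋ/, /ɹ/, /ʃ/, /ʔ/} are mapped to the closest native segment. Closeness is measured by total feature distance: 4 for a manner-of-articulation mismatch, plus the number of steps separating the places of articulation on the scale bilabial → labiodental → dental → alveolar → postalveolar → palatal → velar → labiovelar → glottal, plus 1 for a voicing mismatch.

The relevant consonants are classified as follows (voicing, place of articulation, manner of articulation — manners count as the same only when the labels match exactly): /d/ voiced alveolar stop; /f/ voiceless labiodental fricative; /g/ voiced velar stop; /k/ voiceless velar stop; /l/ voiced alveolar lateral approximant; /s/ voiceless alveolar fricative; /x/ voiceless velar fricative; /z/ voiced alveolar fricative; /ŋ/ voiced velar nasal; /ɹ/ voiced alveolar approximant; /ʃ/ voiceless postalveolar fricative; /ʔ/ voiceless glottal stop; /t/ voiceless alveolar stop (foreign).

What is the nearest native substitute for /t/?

d

/d/ is closest: same manner (stop), place distance 0 (alveolar→alveolar), voicing differs (+1); total 1. Next closest is /k/ at distance 3.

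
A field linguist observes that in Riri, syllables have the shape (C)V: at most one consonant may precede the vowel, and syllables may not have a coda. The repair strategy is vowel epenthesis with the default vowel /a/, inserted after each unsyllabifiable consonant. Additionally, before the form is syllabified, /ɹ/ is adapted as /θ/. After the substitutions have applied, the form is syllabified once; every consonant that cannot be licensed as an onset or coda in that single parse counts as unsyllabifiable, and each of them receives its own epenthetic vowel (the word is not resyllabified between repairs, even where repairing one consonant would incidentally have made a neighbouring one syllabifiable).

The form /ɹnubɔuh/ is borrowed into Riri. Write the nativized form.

Substitution: /ɹ/ → /θ/, giving /θnubɔuh/.
Under (C)V, the unsyllabifiable consonants are /θ/, /h/ (no codas are permitted; onsets are limited to one consonant).
Each unlicensed consonant becomes the onset of a new syllable: /θ/ → /θa/, /h/ → /ha/.

θanubɔuha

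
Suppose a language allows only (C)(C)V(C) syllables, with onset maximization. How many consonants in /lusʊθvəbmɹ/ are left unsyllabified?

2

Syllabifying with onset maximization leaves /m/, /ɹ/ stranded (at most one coda consonant is licensed; onsets may contain at most 2 consonants).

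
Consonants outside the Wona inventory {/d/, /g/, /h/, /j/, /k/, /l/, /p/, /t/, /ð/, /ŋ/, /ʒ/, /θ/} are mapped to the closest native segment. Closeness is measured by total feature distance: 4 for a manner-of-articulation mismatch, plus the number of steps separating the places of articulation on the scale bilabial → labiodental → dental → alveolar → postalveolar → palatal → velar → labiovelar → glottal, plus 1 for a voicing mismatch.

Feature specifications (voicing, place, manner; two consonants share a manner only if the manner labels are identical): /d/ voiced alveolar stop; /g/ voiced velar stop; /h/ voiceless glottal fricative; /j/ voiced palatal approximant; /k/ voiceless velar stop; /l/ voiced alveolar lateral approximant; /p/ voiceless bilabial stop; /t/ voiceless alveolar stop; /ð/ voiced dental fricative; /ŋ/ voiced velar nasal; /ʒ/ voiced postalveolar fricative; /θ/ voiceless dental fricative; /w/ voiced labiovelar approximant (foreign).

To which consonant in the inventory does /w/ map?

/j/ is closest: same manner (approximant), place distance 2 (labiovelar→palatal), same voicing; total 2. Next closest is /g/ at distance 5.

j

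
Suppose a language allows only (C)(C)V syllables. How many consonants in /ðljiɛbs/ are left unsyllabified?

Syllabifying with onset maximization leaves /ð/, /b/, /s/ stranded (no codas are permitted; onsets may contain at most 2 consonants).

3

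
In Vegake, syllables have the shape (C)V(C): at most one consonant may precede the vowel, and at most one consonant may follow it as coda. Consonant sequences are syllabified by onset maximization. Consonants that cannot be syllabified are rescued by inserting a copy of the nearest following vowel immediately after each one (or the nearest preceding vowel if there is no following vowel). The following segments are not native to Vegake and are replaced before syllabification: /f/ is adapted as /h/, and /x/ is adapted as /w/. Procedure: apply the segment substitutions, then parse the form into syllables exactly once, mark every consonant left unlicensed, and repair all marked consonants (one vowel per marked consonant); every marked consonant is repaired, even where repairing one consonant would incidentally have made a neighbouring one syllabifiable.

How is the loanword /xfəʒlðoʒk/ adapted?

wəhəʒloðoʒko

Substitution: /x/ → /w/, /f/ → /h/, giving /whəʒlðoʒk/.
Under (C)V(C), the unsyllabifiable consonants are /w/, /l/, /k/ (at most one coda consonant is licensed; onsets are limited to one consonant).
Epenthesis after each stranded consonant: /w/ → /wə/, /l/ → /lo/, /k/ → /ko/.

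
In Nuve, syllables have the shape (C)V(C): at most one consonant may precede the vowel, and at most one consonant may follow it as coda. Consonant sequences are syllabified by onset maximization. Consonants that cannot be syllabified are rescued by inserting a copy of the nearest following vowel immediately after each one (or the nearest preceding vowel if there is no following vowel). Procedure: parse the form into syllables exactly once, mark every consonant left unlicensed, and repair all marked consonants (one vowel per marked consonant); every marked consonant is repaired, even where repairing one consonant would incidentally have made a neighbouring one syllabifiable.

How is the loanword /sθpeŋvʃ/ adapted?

Under (C)V(C), the unsyllabifiable consonants are /s/, /θ/, /v/, /ʃ/ (at most one coda consonant is licensed; onsets are limited to one consonant).
Each unlicensed consonant becomes the onset of a new syllable: /s/ → /se/, /θ/ → /θe/, /v/ → /ve/, /ʃ/ → /ʃe/.

seθepeŋveʃe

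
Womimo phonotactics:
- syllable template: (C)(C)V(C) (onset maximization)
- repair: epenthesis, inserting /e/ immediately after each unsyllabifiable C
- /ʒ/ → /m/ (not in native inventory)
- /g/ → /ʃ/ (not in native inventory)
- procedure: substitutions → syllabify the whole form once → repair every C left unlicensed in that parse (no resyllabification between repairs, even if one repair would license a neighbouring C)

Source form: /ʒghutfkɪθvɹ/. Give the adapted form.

Substitution: /ʒ/ → /m/, /g/ → /ʃ/, giving /mʃhutfkɪθvɹ/.
Under (C)(C)V(C), the unsyllabifiable consonants are /m/, /v/, /ɹ/ (at most one coda consonant is licensed; onsets may contain at most 2 consonants).
Epenthesis after each stranded consonant: /m/ → /me/, /v/ → /ve/, /ɹ/ → /ɹe/.

meʃhutfkɪθveɹe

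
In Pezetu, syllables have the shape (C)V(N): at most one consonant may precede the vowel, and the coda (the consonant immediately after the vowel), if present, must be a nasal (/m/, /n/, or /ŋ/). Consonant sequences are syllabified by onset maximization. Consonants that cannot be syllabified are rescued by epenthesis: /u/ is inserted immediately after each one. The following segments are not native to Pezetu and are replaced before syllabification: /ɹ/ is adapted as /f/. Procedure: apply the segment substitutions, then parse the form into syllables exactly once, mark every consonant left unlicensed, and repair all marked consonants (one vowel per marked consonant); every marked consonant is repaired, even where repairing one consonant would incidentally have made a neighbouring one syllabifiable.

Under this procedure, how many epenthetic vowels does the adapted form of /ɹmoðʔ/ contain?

After substitution the input is /fmoðʔ/.
The unsyllabifiable consonants are /f/, /ð/, /ʔ/; each receives one epenthetic vowel.

3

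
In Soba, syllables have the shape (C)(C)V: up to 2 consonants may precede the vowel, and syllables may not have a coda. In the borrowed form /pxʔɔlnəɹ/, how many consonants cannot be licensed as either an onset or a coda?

Syllabifying with onset maximization leaves /p/, /ɹ/ stranded (no codas are permitted; onsets may contain at most 2 consonants).

2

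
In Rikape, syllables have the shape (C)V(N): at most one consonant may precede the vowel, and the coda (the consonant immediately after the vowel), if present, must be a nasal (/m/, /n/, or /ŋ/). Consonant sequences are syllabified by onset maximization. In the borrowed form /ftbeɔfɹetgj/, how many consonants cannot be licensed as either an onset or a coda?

Syllabifying with onset maximization leaves /f/, /t/, /f/, /t/, /g/, /j/ stranded (only a nasal (/m/, /n/, or /ŋ/) is licensed in coda position; onsets are limited to one consonant).

6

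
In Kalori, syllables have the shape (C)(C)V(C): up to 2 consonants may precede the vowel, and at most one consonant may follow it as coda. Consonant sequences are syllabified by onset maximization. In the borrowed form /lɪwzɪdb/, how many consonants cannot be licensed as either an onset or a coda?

The consonants /b/ cannot be parsed into a legal (C)(C)V(C) syllable (at most one coda consonant is licensed; onsets may contain at most 2 consonants).

1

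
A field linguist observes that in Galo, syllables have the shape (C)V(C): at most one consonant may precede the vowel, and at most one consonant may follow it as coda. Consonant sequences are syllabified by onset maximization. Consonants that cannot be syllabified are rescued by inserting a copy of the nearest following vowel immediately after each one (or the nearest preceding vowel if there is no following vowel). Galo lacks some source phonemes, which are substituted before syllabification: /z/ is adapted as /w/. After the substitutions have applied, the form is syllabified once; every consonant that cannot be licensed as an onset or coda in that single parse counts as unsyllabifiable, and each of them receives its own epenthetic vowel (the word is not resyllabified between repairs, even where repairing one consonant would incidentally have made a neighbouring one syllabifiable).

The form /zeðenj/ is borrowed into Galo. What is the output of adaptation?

weðenje

Substitution: /z/ → /w/, giving /weðenj/.
Syllabifying with onset maximization leaves /j/ stranded (at most one coda consonant is licensed; onsets are limited to one consonant).
Each unlicensed consonant becomes the onset of a new syllable: /j/ → /je/.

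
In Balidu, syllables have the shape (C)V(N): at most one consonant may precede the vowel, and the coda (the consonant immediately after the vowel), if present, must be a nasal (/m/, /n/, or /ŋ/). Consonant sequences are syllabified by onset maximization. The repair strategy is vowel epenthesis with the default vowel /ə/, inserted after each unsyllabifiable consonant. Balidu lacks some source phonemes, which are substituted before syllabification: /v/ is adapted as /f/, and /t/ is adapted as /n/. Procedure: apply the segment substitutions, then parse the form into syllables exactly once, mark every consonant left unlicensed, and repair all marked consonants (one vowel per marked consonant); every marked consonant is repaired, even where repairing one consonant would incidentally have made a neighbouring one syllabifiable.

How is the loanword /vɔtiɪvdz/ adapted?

Substitution: /v/ → /f/, /t/ → /n/, giving /fɔniɪfdz/.
The consonants /f/, /d/, /z/ cannot be parsed into a legal (C)V(N) syllable (only a nasal (/m/, /n/, or /ŋ/) is licensed in coda position; onsets are limited to one consonant).
Each unlicensed consonant becomes the onset of a new syllable: /f/ → /fə/, /d/ → /də/, /z/ → /zə/.

fɔniɪfədəzə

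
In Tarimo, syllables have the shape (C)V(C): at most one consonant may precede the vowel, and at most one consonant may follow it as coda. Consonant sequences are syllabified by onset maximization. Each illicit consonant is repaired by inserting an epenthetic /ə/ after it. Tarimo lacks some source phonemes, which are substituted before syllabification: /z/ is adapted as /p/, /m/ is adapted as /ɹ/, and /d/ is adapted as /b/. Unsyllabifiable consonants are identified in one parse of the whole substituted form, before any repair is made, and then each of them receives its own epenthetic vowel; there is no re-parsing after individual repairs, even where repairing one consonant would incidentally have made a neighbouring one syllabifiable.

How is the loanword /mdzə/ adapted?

Substitution: /m/ → /ɹ/, /d/ → /b/, /z/ → /p/, giving /ɹbpə/.
Under (C)V(C), the unsyllabifiable consonants are /ɹ/, /b/ (at most one coda consonant is licensed; onsets are limited to one consonant).
Each unlicensed consonant becomes the onset of a new syllable: /ɹ/ → /ɹə/, /b/ → /bə/.

ɹəbəpə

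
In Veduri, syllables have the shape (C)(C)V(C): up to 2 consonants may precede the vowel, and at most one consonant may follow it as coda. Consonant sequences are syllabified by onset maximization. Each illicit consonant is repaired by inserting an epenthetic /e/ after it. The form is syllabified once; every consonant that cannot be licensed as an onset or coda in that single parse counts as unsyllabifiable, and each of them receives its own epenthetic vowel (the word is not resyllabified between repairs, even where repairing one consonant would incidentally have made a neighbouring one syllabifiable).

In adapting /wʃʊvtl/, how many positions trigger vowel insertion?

The unsyllabifiable consonants are /t/, /l/; each receives one epenthetic vowel.

2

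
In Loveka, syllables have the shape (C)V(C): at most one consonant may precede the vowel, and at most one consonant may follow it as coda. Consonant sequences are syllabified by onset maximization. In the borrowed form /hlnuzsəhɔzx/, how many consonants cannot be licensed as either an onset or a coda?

3

Under (C)V(C), the unsyllabifiable consonants are /h/, /l/, /x/ (at most one coda consonant is licensed; onsets are limited to one consonant).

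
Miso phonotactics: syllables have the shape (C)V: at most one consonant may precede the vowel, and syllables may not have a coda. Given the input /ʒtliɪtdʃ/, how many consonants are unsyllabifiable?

The consonants /ʒ/, /t/, /t/, /d/, /ʃ/ cannot be parsed into a legal (C)V syllable (no codas are permitted; onsets are limited to one consonant).

5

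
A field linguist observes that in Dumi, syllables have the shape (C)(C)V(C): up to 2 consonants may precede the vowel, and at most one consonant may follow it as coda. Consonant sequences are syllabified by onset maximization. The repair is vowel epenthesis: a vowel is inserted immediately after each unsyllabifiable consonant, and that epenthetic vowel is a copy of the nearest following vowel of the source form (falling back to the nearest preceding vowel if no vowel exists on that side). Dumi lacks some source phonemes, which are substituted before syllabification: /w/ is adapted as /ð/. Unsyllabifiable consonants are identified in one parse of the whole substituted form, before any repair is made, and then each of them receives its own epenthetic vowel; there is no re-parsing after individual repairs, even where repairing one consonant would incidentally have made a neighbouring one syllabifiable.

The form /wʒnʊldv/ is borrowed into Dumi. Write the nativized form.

ðʊʒnʊldʊvʊ

Substitution: /w/ → /ð/, giving /ðʒnʊldv/.
Under (C)(C)V(C), the unsyllabifiable consonants are /ð/, /d/, /v/ (at most one coda consonant is licensed; onsets may contain at most 2 consonants).
Inserting the epenthetic vowel yields /ð/ → /ðʊ/, /d/ → /dʊ/, /v/ → /vʊ/.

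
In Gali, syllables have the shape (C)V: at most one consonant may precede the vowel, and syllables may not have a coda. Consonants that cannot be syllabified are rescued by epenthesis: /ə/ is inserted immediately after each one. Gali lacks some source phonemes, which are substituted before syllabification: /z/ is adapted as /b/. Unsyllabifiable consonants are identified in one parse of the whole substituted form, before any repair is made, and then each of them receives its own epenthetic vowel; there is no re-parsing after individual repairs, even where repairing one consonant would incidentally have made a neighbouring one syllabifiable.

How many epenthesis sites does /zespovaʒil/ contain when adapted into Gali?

After substitution the input is /bespovaʒil/.
The unsyllabifiable consonants are /s/, /l/; each receives one epenthetic vowel.

2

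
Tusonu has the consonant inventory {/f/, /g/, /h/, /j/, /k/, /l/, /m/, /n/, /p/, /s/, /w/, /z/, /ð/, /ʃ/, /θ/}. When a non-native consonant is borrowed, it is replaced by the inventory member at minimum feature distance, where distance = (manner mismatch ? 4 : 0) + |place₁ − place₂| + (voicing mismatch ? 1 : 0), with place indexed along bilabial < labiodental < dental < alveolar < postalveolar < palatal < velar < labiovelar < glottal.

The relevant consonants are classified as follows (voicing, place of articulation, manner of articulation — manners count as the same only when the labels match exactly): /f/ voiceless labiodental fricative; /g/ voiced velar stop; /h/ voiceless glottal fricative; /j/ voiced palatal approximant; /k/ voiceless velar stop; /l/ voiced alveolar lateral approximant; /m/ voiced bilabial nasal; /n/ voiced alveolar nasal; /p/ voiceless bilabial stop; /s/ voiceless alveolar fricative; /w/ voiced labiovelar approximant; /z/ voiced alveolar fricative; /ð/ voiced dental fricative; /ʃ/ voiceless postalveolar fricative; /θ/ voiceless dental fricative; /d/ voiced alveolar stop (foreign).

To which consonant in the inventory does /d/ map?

/g/ is closest: same manner (stop), place distance 3 (alveolar→velar), same voicing; total 3. Next closest is /k/ at distance 4.

g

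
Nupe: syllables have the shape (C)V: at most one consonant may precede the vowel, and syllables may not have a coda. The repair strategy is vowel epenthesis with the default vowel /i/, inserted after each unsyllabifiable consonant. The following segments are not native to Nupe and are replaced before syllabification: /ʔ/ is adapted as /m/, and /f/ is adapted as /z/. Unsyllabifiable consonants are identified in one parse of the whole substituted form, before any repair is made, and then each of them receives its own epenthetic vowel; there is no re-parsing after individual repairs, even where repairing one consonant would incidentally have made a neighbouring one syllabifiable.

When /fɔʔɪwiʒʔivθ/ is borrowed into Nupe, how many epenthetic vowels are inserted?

3

After substitution the input is /zɔmɪwiʒmivθ/.
The unsyllabifiable consonants are /ʒ/, /v/, /θ/; each receives one epenthetic vowel.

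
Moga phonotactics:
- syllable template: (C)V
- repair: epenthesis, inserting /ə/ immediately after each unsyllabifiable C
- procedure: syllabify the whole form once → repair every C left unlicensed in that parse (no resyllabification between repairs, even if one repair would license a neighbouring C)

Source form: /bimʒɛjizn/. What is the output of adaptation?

biməʒɛjizənə

Syllabifying with onset maximization leaves /m/, /z/, /n/ stranded (no codas are permitted; onsets are limited to one consonant).
Epenthesis after each stranded consonant: /m/ → /mə/, /z/ → /zə/, /n/ → /nə/.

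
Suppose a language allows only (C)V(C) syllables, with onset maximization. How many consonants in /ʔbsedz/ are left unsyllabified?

Syllabifying with onset maximization leaves /ʔ/, /b/, /z/ stranded (at most one coda consonant is licensed; onsets are limited to one consonant).

3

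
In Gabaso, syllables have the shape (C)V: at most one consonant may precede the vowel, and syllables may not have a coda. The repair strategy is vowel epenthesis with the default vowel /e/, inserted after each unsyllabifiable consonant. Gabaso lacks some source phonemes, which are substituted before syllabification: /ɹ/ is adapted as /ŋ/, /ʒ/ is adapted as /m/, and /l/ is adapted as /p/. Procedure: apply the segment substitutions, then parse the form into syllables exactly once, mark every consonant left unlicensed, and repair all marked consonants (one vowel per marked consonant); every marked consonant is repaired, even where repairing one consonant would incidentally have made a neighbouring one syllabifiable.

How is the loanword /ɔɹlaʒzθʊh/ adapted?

Substitution: /ɹ/ → /ŋ/, /l/ → /p/, /ʒ/ → /m/, giving /ɔŋpamzθʊh/.
Syllabifying with onset maximization leaves /ŋ/, /m/, /z/, /h/ stranded (no codas are permitted; onsets are limited to one consonant).
Epenthesis after each stranded consonant: /ŋ/ → /ŋe/, /m/ → /me/, /z/ → /ze/, /h/ → /he/.

ɔŋepamezeθʊhe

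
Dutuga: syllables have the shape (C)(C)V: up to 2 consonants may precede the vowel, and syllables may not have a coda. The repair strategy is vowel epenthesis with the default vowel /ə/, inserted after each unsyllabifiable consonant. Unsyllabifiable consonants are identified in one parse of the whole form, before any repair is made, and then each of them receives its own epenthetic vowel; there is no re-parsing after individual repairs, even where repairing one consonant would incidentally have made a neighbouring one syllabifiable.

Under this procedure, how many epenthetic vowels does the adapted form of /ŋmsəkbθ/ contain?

The unsyllabifiable consonants are /ŋ/, /k/, /b/, /θ/; each receives one epenthetic vowel.

4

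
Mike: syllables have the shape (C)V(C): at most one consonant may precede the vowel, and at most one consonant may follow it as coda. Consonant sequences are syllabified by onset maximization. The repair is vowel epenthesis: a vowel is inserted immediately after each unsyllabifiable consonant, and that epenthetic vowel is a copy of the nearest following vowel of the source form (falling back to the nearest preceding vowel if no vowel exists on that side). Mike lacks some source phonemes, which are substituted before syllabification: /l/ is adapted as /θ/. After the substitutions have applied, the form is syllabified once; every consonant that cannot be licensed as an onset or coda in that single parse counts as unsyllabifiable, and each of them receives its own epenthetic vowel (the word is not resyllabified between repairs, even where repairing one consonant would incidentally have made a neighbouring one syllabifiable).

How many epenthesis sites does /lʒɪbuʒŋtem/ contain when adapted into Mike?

2

After substitution the input is /θʒɪbuʒŋtem/.
The unsyllabifiable consonants are /θ/, /ŋ/; each receives one epenthetic vowel.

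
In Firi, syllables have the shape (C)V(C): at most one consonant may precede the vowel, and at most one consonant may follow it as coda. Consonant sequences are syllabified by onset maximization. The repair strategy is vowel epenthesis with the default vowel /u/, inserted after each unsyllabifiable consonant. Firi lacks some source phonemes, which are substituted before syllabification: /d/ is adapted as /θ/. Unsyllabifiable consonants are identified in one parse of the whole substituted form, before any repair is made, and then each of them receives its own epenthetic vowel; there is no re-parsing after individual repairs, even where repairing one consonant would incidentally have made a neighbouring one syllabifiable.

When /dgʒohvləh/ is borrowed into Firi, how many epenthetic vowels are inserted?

3

After substitution the input is /θgʒohvləh/.
The unsyllabifiable consonants are /θ/, /g/, /v/; each receives one epenthetic vowel.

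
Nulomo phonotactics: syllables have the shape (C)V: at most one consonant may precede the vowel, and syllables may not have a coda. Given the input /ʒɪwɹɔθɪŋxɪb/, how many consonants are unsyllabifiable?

3

The consonants /w/, /ŋ/, /b/ cannot be parsed into a legal (C)V syllable (no codas are permitted; onsets are limited to one consonant).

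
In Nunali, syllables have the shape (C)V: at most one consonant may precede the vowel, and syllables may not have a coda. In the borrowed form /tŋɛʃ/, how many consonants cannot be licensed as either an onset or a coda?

Under (C)V, the unsyllabifiable consonants are /t/, /ʃ/ (no codas are permitted; onsets are limited to one consonant).

2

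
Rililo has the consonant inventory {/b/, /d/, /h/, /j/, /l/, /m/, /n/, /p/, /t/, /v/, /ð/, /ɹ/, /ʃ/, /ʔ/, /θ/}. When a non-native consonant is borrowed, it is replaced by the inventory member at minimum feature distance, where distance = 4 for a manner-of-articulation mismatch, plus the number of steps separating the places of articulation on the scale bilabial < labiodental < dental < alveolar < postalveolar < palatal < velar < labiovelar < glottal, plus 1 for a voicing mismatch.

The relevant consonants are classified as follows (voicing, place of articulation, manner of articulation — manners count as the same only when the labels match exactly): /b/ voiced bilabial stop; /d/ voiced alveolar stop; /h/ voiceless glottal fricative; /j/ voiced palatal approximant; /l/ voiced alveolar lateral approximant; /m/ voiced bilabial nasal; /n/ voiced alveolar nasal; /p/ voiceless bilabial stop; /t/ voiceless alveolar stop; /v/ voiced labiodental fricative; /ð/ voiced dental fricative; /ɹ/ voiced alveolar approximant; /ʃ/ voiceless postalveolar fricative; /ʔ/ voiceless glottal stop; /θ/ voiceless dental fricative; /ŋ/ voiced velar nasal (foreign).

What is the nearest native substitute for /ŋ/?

/n/ is closest: same manner (nasal), place distance 3 (velar→alveolar), same voicing; total 3. Next closest is /j/ at distance 5.

n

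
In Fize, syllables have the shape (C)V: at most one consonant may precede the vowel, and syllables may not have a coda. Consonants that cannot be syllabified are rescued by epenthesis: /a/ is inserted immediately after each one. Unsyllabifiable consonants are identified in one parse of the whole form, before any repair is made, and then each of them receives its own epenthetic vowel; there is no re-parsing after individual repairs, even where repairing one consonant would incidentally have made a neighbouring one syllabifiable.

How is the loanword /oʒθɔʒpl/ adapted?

The consonants /ʒ/, /ʒ/, /p/, /l/ cannot be parsed into a legal (C)V syllable (no codas are permitted; onsets are limited to one consonant).
Inserting the epenthetic vowel yields /ʒ/ → /ʒa/, /ʒ/ → /ʒa/, /p/ → /pa/, /l/ → /la/.

oʒaθɔʒapala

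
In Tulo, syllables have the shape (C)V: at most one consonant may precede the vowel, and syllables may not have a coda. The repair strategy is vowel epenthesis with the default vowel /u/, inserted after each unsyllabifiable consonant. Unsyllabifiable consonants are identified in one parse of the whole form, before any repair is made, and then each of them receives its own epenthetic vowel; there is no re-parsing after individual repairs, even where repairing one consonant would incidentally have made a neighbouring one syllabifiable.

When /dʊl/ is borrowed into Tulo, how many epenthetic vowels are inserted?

The unsyllabifiable consonants are /l/; each receives one epenthetic vowel.

1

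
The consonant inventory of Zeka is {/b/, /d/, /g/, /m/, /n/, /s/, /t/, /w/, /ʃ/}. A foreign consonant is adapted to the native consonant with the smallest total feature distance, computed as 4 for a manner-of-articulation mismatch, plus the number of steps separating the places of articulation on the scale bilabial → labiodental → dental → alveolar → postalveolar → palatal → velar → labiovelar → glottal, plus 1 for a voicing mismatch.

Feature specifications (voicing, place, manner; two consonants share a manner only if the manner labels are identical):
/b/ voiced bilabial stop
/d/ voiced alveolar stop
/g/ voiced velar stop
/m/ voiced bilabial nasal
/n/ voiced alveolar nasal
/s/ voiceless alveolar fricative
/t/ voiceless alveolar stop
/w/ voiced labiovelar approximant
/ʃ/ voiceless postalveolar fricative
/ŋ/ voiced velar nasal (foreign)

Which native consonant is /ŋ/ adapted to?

/n/ is closest: same manner (nasal), place distance 3 (velar→alveolar), same voicing; total 3. Next closest is /g/ at distance 4.

n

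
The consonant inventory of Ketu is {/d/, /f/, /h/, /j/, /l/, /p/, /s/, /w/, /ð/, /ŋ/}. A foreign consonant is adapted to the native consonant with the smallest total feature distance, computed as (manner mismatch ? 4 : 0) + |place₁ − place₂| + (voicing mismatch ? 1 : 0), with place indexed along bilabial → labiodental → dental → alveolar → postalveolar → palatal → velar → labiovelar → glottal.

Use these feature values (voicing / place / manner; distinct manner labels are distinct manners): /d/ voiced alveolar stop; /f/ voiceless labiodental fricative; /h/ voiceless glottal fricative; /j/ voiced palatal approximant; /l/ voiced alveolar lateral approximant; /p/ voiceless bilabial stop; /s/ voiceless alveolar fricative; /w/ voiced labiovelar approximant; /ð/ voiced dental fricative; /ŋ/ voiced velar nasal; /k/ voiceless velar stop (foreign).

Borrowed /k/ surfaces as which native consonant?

/d/ is closest: same manner (stop), place distance 3 (velar→alveolar), voicing differs (+1); total 4. Next closest is /ŋ/ at distance 5.

d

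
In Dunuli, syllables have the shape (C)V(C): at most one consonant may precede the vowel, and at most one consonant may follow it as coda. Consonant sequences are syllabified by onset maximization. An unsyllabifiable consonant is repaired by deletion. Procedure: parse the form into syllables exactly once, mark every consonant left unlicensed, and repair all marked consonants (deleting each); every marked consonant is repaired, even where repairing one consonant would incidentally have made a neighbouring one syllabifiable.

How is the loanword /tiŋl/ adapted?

tiŋ

Under (C)V(C), the unsyllabifiable consonants are /l/ (at most one coda consonant is licensed; onsets are limited to one consonant).
Deletion applies to /l/.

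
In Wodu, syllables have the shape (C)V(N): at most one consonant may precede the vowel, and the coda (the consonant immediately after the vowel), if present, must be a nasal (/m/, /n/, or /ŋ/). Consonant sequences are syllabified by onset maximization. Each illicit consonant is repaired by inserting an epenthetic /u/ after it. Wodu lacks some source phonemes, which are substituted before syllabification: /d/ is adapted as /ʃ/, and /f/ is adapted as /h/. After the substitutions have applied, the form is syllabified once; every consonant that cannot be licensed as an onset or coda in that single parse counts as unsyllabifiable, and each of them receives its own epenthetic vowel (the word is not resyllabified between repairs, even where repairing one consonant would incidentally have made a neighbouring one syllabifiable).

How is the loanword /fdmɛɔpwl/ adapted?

huʃumɛɔpuwulu

Substitution: /f/ → /h/, /d/ → /ʃ/, giving /hʃmɛɔpwl/.
Under (C)V(N), the unsyllabifiable consonants are /h/, /ʃ/, /p/, /w/, /l/ (only a nasal (/m/, /n/, or /ŋ/) is licensed in coda position; onsets are limited to one consonant).
Epenthesis after each stranded consonant: /h/ → /hu/, /ʃ/ → /ʃu/, /p/ → /pu/, /w/ → /wu/, /l/ → /lu/.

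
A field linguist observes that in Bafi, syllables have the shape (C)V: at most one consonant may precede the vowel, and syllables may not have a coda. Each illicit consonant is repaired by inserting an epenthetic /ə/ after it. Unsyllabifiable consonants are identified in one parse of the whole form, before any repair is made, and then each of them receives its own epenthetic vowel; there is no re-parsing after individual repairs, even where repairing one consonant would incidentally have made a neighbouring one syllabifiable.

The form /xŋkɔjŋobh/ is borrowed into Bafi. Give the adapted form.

Syllabifying with onset maximization leaves /x/, /ŋ/, /j/, /b/, /h/ stranded (no codas are permitted; onsets are limited to one consonant).
Inserting the epenthetic vowel yields /x/ → /xə/, /ŋ/ → /ŋə/, /j/ → /jə/, /b/ → /bə/, /h/ → /hə/.

xəŋəkɔjəŋobəhə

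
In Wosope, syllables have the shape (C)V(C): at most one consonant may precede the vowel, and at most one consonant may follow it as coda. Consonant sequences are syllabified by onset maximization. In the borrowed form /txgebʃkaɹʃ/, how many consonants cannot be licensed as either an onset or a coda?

4

The consonants /t/, /x/, /ʃ/, /ʃ/ cannot be parsed into a legal (C)V(C) syllable (at most one coda consonant is licensed; onsets are limited to one consonant).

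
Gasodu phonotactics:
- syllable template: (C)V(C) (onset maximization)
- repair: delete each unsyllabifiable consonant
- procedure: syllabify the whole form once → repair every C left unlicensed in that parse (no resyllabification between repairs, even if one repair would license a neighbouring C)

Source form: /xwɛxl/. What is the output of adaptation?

The consonants /x/, /l/ cannot be parsed into a legal (C)V(C) syllable (at most one coda consonant is licensed; onsets are limited to one consonant).
Deletion applies to /x/, /l/.

wɛx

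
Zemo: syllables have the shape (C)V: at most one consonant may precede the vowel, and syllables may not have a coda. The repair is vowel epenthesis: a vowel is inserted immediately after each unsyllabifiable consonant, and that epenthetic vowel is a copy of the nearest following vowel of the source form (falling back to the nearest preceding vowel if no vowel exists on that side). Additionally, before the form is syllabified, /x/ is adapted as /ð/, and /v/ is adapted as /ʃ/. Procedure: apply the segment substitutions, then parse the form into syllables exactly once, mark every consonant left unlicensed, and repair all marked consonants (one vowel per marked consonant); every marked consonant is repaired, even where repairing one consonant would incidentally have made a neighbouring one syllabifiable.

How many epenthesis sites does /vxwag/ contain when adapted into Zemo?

3

After substitution the input is /ʃðwag/.
The unsyllabifiable consonants are /ʃ/, /ð/, /g/; each receives one epenthetic vowel.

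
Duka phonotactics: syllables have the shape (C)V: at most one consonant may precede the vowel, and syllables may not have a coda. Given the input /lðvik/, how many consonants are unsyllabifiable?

3

The consonants /l/, /ð/, /k/ cannot be parsed into a legal (C)V syllable (no codas are permitted; onsets are limited to one consonant).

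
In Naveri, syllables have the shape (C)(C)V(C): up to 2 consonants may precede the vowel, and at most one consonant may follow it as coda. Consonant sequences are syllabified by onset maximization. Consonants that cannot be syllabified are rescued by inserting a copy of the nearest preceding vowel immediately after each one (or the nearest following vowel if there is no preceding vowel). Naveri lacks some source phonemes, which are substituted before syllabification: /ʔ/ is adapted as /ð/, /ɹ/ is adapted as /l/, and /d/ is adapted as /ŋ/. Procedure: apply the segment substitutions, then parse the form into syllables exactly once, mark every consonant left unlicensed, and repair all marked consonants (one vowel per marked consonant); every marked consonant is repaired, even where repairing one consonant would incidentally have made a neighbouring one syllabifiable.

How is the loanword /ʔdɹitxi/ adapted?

ðiŋlitxi

Substitution: /ʔ/ → /ð/, /d/ → /ŋ/, /ɹ/ → /l/, giving /ðŋlitxi/.
The consonants /ð/ cannot be parsed into a legal (C)(C)V(C) syllable (at most one coda consonant is licensed; onsets may contain at most 2 consonants).
Each unlicensed consonant becomes the onset of a new syllable: /ð/ → /ði/.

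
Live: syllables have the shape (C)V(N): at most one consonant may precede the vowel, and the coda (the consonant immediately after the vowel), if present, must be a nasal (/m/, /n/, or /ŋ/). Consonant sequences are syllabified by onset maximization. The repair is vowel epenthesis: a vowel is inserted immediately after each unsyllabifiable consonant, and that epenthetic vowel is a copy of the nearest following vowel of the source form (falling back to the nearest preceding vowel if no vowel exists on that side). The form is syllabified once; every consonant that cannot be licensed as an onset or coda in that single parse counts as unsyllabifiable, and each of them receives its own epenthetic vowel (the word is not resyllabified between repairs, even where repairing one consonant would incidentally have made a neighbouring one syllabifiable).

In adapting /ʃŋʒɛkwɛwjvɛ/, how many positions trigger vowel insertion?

The unsyllabifiable consonants are /ʃ/, /ŋ/, /k/, /w/, /j/; each receives one epenthetic vowel.

5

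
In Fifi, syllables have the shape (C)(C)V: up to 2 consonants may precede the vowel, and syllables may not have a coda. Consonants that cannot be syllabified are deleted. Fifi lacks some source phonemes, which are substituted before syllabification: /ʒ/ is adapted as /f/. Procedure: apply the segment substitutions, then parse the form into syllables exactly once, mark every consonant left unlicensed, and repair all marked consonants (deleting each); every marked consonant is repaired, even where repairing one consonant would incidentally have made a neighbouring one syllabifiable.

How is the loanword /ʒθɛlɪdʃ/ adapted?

Substitution: /ʒ/ → /f/, giving /fθɛlɪdʃ/.
The consonants /d/, /ʃ/ cannot be parsed into a legal (C)(C)V syllable (no codas are permitted; onsets may contain at most 2 consonants).
Deletion applies to /d/, /ʃ/.

fθɛlɪ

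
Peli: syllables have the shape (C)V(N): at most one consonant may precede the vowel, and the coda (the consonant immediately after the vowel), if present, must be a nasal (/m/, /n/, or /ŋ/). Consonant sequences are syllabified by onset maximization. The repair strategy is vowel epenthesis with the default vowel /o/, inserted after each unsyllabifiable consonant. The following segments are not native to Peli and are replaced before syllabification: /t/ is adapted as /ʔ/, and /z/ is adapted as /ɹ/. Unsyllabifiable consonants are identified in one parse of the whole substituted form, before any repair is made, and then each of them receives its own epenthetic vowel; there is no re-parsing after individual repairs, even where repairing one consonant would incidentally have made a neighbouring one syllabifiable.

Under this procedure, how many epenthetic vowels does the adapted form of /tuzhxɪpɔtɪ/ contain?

After substitution the input is /ʔuɹhxɪpɔʔɪ/.
The unsyllabifiable consonants are /ɹ/, /h/; each receives one epenthetic vowel.

2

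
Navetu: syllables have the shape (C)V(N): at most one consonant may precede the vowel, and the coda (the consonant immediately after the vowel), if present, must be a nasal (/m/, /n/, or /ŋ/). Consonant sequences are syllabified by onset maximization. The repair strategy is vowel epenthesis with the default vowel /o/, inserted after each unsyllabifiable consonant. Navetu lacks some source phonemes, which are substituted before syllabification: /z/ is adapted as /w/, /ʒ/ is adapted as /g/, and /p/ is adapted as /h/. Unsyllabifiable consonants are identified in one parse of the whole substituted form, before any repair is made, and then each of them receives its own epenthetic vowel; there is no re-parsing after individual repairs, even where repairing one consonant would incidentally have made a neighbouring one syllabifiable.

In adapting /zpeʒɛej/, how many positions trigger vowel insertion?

After substitution the input is /whegɛej/.
The unsyllabifiable consonants are /w/, /j/; each receives one epenthetic vowel.

2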